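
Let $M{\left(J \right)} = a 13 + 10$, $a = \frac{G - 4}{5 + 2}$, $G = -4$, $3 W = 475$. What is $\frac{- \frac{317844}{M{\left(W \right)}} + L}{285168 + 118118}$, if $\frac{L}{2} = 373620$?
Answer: $\frac{6907767}{3427931} \approx 2.0151$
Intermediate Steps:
$L = 747240$ ($L = 2 \cdot 373620 = 747240$)
$W = \frac{475}{3}$ ($W = \frac{1}{3} \cdot 475 = \frac{475}{3} \approx 158.33$)
$a = - \frac{8}{7}$ ($a = \frac{-4 - 4}{5 + 2} = - \frac{8}{7} \approx -1.1429$)
$M{\left(J \right)} = - \frac{34}{7}$ ($M{\left(J \right)} = \left(- \frac{8}{7}\right) 13 + 10 = - \frac{104}{7} + 10 = - \frac{34}{7}$)
$\frac{- \frac{317844}{M{\left(W \right)}} + L}{285168 + 118118} = \frac{- \frac{317844}{- \frac{34}{7}} + 747240}{285168 + 118118} = \frac{\left(-317844\right) \left(- \frac{7}{34}\right) + 747240}{403286} = \left(\frac{1112454}{17} + 747240\right) \frac{1}{403286} = \frac{13815534}{17} \cdot \frac{1}{403286} = \frac{6907767}{3427931}$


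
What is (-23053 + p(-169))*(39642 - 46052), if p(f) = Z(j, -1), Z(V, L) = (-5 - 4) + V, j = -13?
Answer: 147910750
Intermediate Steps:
Z(V, L) = -9 + V
p(f) = -22 (p(f) = -9 - 13 = -22)
(-23053 + p(-169))*(39642 - 46052) = (-23053 - 22)*(39642 - 46052) = -23075*(-6410) = 147910750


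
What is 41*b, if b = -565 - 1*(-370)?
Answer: -7995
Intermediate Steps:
b = -195 (b = -565 + 370 = -195)
41*b = 41*(-195) = -7995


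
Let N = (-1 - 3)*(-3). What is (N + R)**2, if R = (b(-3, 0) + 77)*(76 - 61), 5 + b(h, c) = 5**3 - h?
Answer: 9072144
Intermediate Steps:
b(h, c) = 120 - h (b(h, c) = -5 + (5**3 - h) = -5 + (125 - h) = 120 - h)
R = 3000 (R = ((120 - 1*(-3)) + 77)*(76 - 61) = ((120 + 3) + 77)*15 = (123 + 77)*15 = 200*15 = 3000)
N = 12 (N = -4*(-3) = 12)
(N + R)**2 = (12 + 3000)**2 = 3012**2 = 9072144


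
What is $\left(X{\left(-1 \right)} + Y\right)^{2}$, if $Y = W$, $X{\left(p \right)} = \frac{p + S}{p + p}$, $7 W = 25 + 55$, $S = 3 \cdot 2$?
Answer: $\frac{15625}{196} \approx 79.719$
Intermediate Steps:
$S = 6$
$W = \frac{80}{7}$ ($W = \frac{25 + 55}{7} = \frac{1}{7} \cdot 80 = \frac{80}{7} \approx 11.429$)
$X{\left(p \right)} = \frac{6 + p}{2 p}$ ($X{\left(p \right)} = \frac{p + 6}{p + p} = \frac{6 + p}{2 p}$)
$Y = \frac{80}{7} \approx 11.429$
$\left(X{\left(-1 \right)} + Y\right)^{2} = \left(\frac{6 - 1}{2 \left(-1\right)} + \frac{80}{7}\right)^{2} = \left(\frac{1}{2} \left(-1\right) 5 + \frac{80}{7}\right)^{2} = \left(- \frac{5}{2} + \frac{80}{7}\right)^{2} = \left(\frac{125}{14}\right)^{2} = \frac{15625}{196}$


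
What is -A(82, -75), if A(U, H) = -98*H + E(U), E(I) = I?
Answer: -7432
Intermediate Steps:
A(U, H) = U - 98*H (A(U, H) = -98*H + U = U - 98*H)
-A(82, -75) = -(82 - 98*(-75)) = -(82 + 7350) = -1*7432 = -7432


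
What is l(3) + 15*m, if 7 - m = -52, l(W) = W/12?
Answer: 3541/4 ≈ 885.25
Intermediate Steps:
l(W) = W/12 (l(W) = W*(1/12) = W/12)
m = 59 (m = 7 - 1*(-52) = 7 + 52 = 59)
l(3) + 15*m = (1/12)*3 + 15*59 = 1/4 + 885 = 3541/4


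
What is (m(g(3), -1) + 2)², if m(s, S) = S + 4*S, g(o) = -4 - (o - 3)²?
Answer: 9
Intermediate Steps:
g(o) = -4 - (-3 + o)²
m(s, S) = 5*S
(m(g(3), -1) + 2)² = (5*(-1) + 2)² = (-5 + 2)² = (-3)² = 9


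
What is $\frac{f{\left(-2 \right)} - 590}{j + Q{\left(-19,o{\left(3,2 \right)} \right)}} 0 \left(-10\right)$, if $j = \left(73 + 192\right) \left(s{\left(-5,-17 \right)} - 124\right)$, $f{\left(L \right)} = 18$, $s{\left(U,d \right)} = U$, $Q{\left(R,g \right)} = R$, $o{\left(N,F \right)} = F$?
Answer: $0$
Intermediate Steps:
$j = -34185$ ($j = \left(73 + 192\right) \left(-5 - 124\right) = 265 \left(-129\right) = -34185$)
$\frac{f{\left(-2 \right)} - 590}{j + Q{\left(-19,o{\left(3,2 \right)} \right)}} 0 \left(-10\right) = \frac{18 - 590}{-34185 - 19} \cdot 0 \left(-10\right) = - \frac{572}{-34204} \cdot 0 = \left(-572\right) \left(- \frac{1}{34204}\right) 0 = \frac{143}{8551} \cdot 0 = 0$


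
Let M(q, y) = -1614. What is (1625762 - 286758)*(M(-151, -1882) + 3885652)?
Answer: 5200742418152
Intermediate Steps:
(1625762 - 286758)*(M(-151, -1882) + 3885652) = (1625762 - 286758)*(-1614 + 3885652) = 1339004*3884038 = 5200742418152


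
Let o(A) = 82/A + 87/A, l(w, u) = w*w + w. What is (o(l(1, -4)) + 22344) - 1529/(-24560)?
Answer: 550845489/24560 ≈ 22429.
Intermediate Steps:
l(w, u) = w + w² (l(w, u) = w² + w = w + w²)
o(A) = 169/A
(o(l(1, -4)) + 22344) - 1529/(-24560) = (169/((1*(1 + 1))) + 22344) - 1529/(-24560) = (169/((1*2)) + 22344) - 1529*(-1/24560) = (169/2 + 22344) + 1529/24560 = 44857/2 + 1529/24560 = 550845489/24560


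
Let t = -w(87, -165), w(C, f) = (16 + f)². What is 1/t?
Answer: -1/22201 ≈ -4.5043e-5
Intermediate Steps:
t = -22201 (t = -(16 - 165)² = -1*(-149)² = -1*22201 = -22201)
1/t = 1/(-22201) = -1/22201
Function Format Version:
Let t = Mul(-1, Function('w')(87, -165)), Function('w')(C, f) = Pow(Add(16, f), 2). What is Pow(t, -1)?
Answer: Rational(-1, 22201) ≈ -4.5043e-5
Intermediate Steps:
t = -22201 (t = Mul(-1, Pow(Add(16, -165), 2)) = Mul(-1, Pow(-149, 2)) = Mul(-1, 22201) = -22201)
Pow(t, -1) = Pow(-22201, -1) = Rational(-1, 22201)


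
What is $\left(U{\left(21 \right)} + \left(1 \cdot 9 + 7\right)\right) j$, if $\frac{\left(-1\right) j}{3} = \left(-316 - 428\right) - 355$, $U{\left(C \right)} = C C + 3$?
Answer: $1516620$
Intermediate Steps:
$U{\left(C \right)} = 3 + C^{2}$ ($U{\left(C \right)} = C^{2} + 3 = 3 + C^{2}$)
$j = 3297$ ($j = - 3 \left(\left(-316 - 428\right) - 355\right) = - 3 \left(-744 - 355\right) = \left(-3\right) \left(-1099\right) = 3297$)
$\left(U{\left(21 \right)} + \left(1 \cdot 9 + 7\right)\right) j = \left(\left(3 + 21^{2}\right) + \left(1 \cdot 9 + 7\right)\right) 3297 = \left(\left(3 + 441\right) + \left(9 + 7\right)\right) 3297 = \left(444 + 16\right) 3297 = 460 \cdot 3297 = 1516620$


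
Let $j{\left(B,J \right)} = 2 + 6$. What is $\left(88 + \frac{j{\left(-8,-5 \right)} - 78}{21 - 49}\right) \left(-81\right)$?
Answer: $- \frac{14661}{2} \approx -7330.5$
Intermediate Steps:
$j{\left(B,J \right)} = 8$
$\left(88 + \frac{j{\left(-8,-5 \right)} - 78}{21 - 49}\right) \left(-81\right) = \left(88 + \frac{8 - 78}{21 - 49}\right) \left(-81\right) = \left(88 - \frac{70}{-28}\right) \left(-81\right) = \left(88 - - \frac{5}{2}\right) \left(-81\right) = \left(88 + \frac{5}{2}\right) \left(-81\right) = \frac{181}{2} \left(-81\right) = - \frac{14661}{2}$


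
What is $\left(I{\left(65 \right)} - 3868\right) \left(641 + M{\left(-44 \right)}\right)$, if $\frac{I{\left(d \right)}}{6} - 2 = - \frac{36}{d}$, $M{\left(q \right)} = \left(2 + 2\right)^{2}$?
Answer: $- \frac{164812392}{65} \approx -2.5356 \cdot 10^{6}$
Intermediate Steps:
$M{\left(q \right)} = 16$ ($M{\left(q \right)} = 4^{2} = 16$)
$I{\left(d \right)} = 12 - \frac{216}{d}$ ($I{\left(d \right)} = 12 + 6 \left(- \frac{36}{d}\right) = 12 - \frac{216}{d}$)
$\left(I{\left(65 \right)} - 3868\right) \left(641 + M{\left(-44 \right)}\right) = \left(\left(12 - \frac{216}{65}\right) - 3868\right) \left(641 + 16\right) = \left(\left(12 - \frac{216}{65}\right) - 3868\right) 657 = \left(\frac{564}{65} - 3868\right) 657 = \left(- \frac{250856}{65}\right) 657 = - \frac{164812392}{65}$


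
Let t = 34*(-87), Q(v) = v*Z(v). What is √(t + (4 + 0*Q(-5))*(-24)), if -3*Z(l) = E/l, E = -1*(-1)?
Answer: I*√3054 ≈ 55.263*I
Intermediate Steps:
E = 1
Z(l) = -1/(3*l)
Q(v) = -⅓ (Q(v) = v*(-1/(3*v)) = -⅓)
t = -2958
√(t + (4 + 0*Q(-5))*(-24)) = √(-2958 + (4 + 0*(-⅓))*(-24)) = √(-2958 + (4 + 0)*(-24)) = √(-2958 + 4*(-24)) = √(-2958 - 96) = √(-3054) = I*√3054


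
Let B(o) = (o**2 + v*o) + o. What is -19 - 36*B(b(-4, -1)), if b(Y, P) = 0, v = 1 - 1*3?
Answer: -19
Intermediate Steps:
v = -2 (v = 1 - 3 = -2)
B(o) = o**2 - o (B(o) = (o**2 - 2*o) + o = o**2 - o)
-19 - 36*B(b(-4, -1)) = -19 - 0*(-1 + 0) = -19 - 0*(-1) = -19 - 36*0 = -19 + 0 = -19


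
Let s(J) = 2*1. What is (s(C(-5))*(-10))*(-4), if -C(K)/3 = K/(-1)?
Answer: 80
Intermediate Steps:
C(K) = 3*K (C(K) = -3*K/(-1) = -3*K*(-1) = -(-3)*K = 3*K)
s(J) = 2
(s(C(-5))*(-10))*(-4) = (2*(-10))*(-4) = -20*(-4) = 80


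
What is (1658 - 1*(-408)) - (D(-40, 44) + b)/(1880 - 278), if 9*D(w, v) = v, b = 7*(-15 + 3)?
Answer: 167350/81 ≈ 2066.1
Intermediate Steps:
b = -84 (b = 7*(-12) = -84)
D(w, v) = v/9
(1658 - 1*(-408)) - (D(-40, 44) + b)/(1880 - 278) = (1658 - 1*(-408)) - ((⅑)*44 - 84)/(1880 - 278) = (1658 + 408) - (44/9 - 84)/1602 = 2066 - (-712)/(9*1602) = 2066 - 1*(-4/81) = 2066 + 4/81 = 167350/81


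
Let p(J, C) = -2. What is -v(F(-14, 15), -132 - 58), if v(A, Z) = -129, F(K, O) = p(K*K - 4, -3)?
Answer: 129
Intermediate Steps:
F(K, O) = -2
-v(F(-14, 15), -132 - 58) = -1*(-129) = 129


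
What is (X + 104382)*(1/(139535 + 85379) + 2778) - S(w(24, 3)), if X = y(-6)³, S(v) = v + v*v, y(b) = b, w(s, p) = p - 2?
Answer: 32542035931805/112457 ≈ 2.8937e+8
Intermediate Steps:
w(s, p) = -2 + p
S(v) = v + v²
X = -216 (X = (-6)³ = -216)
(X + 104382)*(1/(139535 + 85379) + 2778) - S(w(24, 3)) = (-216 + 104382)*(1/(139535 + 85379) + 2778) - (-2 + 3)*(1 + (-2 + 3)) = 104166*(1/224914 + 2778) - (1 + 1) = 104166*(1/224914 + 2778) - 2 = 104166*(624811093/224914) - 1*2 = 32542036156719/112457 - 2 = 32542035931805/112457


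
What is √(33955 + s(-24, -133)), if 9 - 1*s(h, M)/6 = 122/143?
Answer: √695345365/143 ≈ 184.40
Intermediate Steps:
s(h, M) = 6990/143 (s(h, M) = 54 - 732/143 = 6990/143)
√(33955 + s(-24, -133)) = √(33955 + 6990/143) = √(4862555/143) = √695345365/143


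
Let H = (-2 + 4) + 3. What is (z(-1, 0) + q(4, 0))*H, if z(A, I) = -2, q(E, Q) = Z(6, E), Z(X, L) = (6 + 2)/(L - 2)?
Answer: 10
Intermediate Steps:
Z(X, L) = 8/(-2 + L)
q(E, Q) = 8/(-2 + E)
H = 5 (H = 2 + 3 = 5)
(z(-1, 0) + q(4, 0))*H = (-2 + 8/(-2 + 4))*5 = (-2 + 8/2)*5 = (-2 + 8*(½))*5 = (-2 + 4)*5 = 2*5 = 10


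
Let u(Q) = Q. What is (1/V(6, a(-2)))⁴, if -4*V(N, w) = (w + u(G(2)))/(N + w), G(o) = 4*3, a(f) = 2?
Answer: 65536/2401 ≈ 27.295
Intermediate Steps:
G(o) = 12
V(N, w) = -(12 + w)/(4*(N + w)) (V(N, w) = -(w + 12)/(4*(N + w)) = -(12 + w)/(4*(N + w)))
(1/V(6, a(-2)))⁴ = (1/((-3 - ¼*2)/(6 + 2)))⁴ = (1/((-3 - ½)/8))⁴ = (1/((⅛)*(-7/2)))⁴ = (1/(-7/16))⁴ = (-16/7)⁴ = 65536/2401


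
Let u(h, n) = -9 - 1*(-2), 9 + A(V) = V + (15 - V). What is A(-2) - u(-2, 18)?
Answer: 13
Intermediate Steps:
A(V) = 6 (A(V) = -9 + (V + (15 - V)) = -9 + 15 = 6)
u(h, n) = -7 (u(h, n) = -9 + 2 = -7)
A(-2) - u(-2, 18) = 6 - 1*(-7) = 6 + 7 = 13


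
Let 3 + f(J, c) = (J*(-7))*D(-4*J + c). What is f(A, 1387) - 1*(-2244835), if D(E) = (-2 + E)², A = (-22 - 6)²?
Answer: -16823968656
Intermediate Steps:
A = 784 (A = (-28)² = 784)
f(J, c) = -3 - 7*J*(-2 + c - 4*J)² (f(J, c) = -3 + (J*(-7))*(-2 + (-4*J + c))² = -3 + (-7*J)*(-2 + (c - 4*J))² = -3 + (-7*J)*(-2 + c - 4*J)² = -3 - 7*J*(-2 + c - 4*J)²)
f(A, 1387) - 1*(-2244835) = (-3 - 7*784*(2 - 1*1387 + 4*784)²) - 1*(-2244835) = (-3 - 7*784*(2 - 1387 + 3136)²) + 2244835 = (-3 - 7*784*1751²) + 2244835 = (-3 - 7*784*3066001) + 2244835 = (-3 - 16826213488) + 2244835 = -16826213491 + 2244835 = -16823968656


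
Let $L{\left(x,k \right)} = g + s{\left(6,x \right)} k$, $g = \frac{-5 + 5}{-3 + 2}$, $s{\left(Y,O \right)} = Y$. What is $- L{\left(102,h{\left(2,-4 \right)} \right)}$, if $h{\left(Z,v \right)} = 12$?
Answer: $-72$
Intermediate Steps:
$g = 0$ ($g = \frac{0}{-1} = 0 \left(-1\right) = 0$)
$L{\left(x,k \right)} = 6 k$ ($L{\left(x,k \right)} = 0 + 6 k = 6 k$)
$- L{\left(102,h{\left(2,-4 \right)} \right)} = - 6 \cdot 12 = \left(-1\right) 72 = -72$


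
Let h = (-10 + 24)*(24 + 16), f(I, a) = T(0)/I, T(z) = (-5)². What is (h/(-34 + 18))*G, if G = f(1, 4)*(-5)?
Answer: 4375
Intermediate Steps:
T(z) = 25
f(I, a) = 25/I
h = 560 (h = 14*40 = 560)
G = -125 (G = (25/1)*(-5) = (25*1)*(-5) = 25*(-5) = -125)
(h/(-34 + 18))*G = (560/(-34 + 18))*(-125) = (560/(-16))*(-125) = (560*(-1/16))*(-125) = -35*(-125) = 4375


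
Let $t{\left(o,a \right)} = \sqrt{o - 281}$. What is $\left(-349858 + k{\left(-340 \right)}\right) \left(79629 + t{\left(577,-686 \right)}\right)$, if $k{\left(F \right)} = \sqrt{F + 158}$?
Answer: $- \left(79629 + 2 \sqrt{74}\right) \left(349858 - i \sqrt{182}\right) \approx -2.7865 \cdot 10^{10} + 1.0745 \cdot 10^{6} i$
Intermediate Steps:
$k{\left(F \right)} = \sqrt{158 + F}$
$t{\left(o,a \right)} = \sqrt{-281 + o}$
$\left(-349858 + k{\left(-340 \right)}\right) \left(79629 + t{\left(577,-686 \right)}\right) = \left(-349858 + \sqrt{158 - 340}\right) \left(79629 + \sqrt{-281 + 577}\right) = \left(-349858 + \sqrt{-182}\right) \left(79629 + \sqrt{296}\right) = \left(-349858 + i \sqrt{182}\right) \left(79629 + 2 \sqrt{74}\right)$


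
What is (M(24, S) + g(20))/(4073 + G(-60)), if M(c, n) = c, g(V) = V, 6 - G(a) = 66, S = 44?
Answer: 44/4013 ≈ 0.010964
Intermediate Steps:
G(a) = -60 (G(a) = 6 - 1*66 = 6 - 66 = -60)
(M(24, S) + g(20))/(4073 + G(-60)) = (24 + 20)/(4073 - 60) = 44/4013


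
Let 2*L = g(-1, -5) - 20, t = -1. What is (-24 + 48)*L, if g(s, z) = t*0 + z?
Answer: -300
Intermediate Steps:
g(s, z) = z (g(s, z) = -1*0 + z = 0 + z = z)
L = -25/2 (L = (-5 - 20)/2 = (½)*(-25) = -25/2 ≈ -12.500)
(-24 + 48)*L = (-24 + 48)*(-25/2) = 24*(-25/2) = -300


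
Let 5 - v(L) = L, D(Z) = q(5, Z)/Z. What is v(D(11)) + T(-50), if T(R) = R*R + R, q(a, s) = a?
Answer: 27000/11 ≈ 2454.5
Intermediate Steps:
T(R) = R + R² (T(R) = R² + R = R + R²)
D(Z) = 5/Z
v(L) = 5 - L
v(D(11)) + T(-50) = (5 - 5/11) - 50*(1 - 50) = (5 - 5/11) - 50*(-49) = (5 - 1*5/11) + 2450 = (5 - 5/11) + 2450 = 50/11 + 2450 = 27000/11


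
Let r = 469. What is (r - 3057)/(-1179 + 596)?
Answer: 2588/583 ≈ 4.4391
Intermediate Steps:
(r - 3057)/(-1179 + 596) = (469 - 3057)/(-1179 + 596) = -2588/(-583) = -2588*(-1/583) = 2588/583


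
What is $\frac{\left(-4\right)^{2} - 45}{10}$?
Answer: $- \frac{29}{10} \approx -2.9$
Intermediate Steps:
$\frac{\left(-4\right)^{2} - 45}{10} = \frac{16 - 45}{10} = \frac{1}{10} \left(-29\right) = - \frac{29}{10}$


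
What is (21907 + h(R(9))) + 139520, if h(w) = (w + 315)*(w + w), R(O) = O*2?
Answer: 173415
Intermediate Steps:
R(O) = 2*O
h(w) = 2*w*(315 + w) (h(w) = (315 + w)*(2*w) = 2*w*(315 + w))
(21907 + h(R(9))) + 139520 = (21907 + 2*(2*9)*(315 + 2*9)) + 139520 = (21907 + 2*18*(315 + 18)) + 139520 = (21907 + 2*18*333) + 139520 = (21907 + 11988) + 139520 = 33895 + 139520 = 173415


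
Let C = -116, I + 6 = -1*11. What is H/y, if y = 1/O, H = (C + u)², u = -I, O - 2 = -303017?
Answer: -2969850015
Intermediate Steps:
O = -303015 (O = 2 - 303017 = -303015)
I = -17 (I = -6 - 1*11 = -6 - 11 = -17)
u = 17 (u = -1*(-17) = 17)
H = 9801 (H = (-116 + 17)² = (-99)² = 9801)
y = -1/303015 (y = 1/(-303015) = -1/303015 ≈ -3.3002e-6)
H/y = 9801/(-1/303015) = 9801*(-303015) = -2969850015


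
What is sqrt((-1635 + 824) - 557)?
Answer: 6*I*sqrt(38) ≈ 36.987*I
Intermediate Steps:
sqrt((-1635 + 824) - 557) = sqrt(-811 - 557) = sqrt(-1368) = 6*I*sqrt(38)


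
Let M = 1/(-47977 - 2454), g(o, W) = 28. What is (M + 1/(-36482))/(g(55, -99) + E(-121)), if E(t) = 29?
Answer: -27/32578426 ≈ -8.2877e-7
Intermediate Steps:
M = -1/50431 (M = 1/(-50431) = -1/50431 ≈ -1.9829e-5)
(M + 1/(-36482))/(g(55, -99) + E(-121)) = (-1/50431 + 1/(-36482))/(28 + 29) = (-1/50431 - 1/36482)/57 = -81/1714654*1/57 = -27/32578426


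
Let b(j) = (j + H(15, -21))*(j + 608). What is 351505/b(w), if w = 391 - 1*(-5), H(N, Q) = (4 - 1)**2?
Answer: 70301/81324 ≈ 0.86446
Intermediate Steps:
H(N, Q) = 9 (H(N, Q) = 3**2 = 9)
w = 396 (w = 391 + 5 = 396)
b(j) = (9 + j)*(608 + j) (b(j) = (j + 9)*(j + 608) = (9 + j)*(608 + j))
351505/b(w) = 351505/(5472 + 396**2 + 617*396) = 351505/(5472 + 156816 + 244332) = 351505/406620 = 351505*(1/406620) = 70301/81324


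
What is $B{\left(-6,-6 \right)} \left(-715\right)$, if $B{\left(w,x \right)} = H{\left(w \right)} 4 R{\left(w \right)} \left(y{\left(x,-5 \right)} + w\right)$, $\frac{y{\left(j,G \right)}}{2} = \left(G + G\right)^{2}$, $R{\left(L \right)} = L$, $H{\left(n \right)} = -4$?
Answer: $-13316160$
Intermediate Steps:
$y{\left(j,G \right)} = 8 G^{2}$ ($y{\left(j,G \right)} = 2 \left(G + G\right)^{2} = 2 \left(2 G\right)^{2} = 2 \cdot 4 G^{2} = 8 G^{2}$)
$B{\left(w,x \right)} = - 16 w \left(200 + w\right)$ ($B{\left(w,x \right)} = \left(-4\right) 4 w \left(8 \left(-5\right)^{2} + w\right) = - 16 w \left(8 \cdot 25 + w\right) = - 16 w \left(200 + w\right)$)
$B{\left(-6,-6 \right)} \left(-715\right) = \left(-16\right) \left(-6\right) \left(200 - 6\right) \left(-715\right) = \left(-16\right) \left(-6\right) 194 \left(-715\right) = 18624 \left(-715\right) = -13316160$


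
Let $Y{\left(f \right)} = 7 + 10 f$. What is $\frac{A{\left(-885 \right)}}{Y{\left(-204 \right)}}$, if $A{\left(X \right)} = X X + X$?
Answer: $- \frac{782340}{2033} \approx -384.82$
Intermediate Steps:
$A{\left(X \right)} = X + X^{2}$ ($A{\left(X \right)} = X^{2} + X = X + X^{2}$)
$\frac{A{\left(-885 \right)}}{Y{\left(-204 \right)}} = \frac{\left(-885\right) \left(1 - 885\right)}{7 + 10 \left(-204\right)} = \frac{\left(-885\right) \left(-884\right)}{7 - 2040} = \frac{782340}{-2033} = 782340 \left(- \frac{1}{2033}\right) = - \frac{782340}{2033}$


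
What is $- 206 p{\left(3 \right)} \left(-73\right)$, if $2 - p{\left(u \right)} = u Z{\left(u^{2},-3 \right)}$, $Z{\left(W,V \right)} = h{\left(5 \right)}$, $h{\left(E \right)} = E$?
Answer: $-195494$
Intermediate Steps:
$Z{\left(W,V \right)} = 5$
$p{\left(u \right)} = 2 - 5 u$ ($p{\left(u \right)} = 2 - u 5 = 2 - 5 u$)
$- 206 p{\left(3 \right)} \left(-73\right) = - 206 \left(2 - 15\right) \left(-73\right) = \left(-206\right) \left(-13\right) \left(-73\right) = 2678 \left(-73\right) = -195494$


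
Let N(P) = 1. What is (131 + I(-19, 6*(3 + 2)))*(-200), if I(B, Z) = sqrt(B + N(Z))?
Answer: -26200 - 600*I*sqrt(2) ≈ -26200.0 - 848.53*I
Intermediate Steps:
I(B, Z) = sqrt(1 + B) (I(B, Z) = sqrt(B + 1) = sqrt(1 + B))
(131 + I(-19, 6*(3 + 2)))*(-200) = (131 + sqrt(1 - 19))*(-200) = (131 + sqrt(-18))*(-200) = (131 + 3*I*sqrt(2))*(-200) = -26200 - 600*I*sqrt(2)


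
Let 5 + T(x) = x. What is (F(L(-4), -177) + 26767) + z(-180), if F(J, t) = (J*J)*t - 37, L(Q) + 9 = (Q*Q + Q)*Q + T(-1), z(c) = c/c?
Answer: -675782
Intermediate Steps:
T(x) = -5 + x
z(c) = 1
L(Q) = -15 + Q*(Q + Q²) (L(Q) = -9 + ((Q*Q + Q)*Q + (-5 - 1)) = -9 + ((Q² + Q)*Q - 6) = -9 + ((Q + Q²)*Q - 6) = -9 + (Q*(Q + Q²) - 6) = -9 + (-6 + Q*(Q + Q²)) = -15 + Q*(Q + Q²))
F(J, t) = -37 + t*J² (F(J, t) = J²*t - 37 = t*J² - 37 = -37 + t*J²)
(F(L(-4), -177) + 26767) + z(-180) = ((-37 - 177*(-15 + (-4)² + (-4)³)²) + 26767) + 1 = ((-37 - 177*(-15 + 16 - 64)²) + 26767) + 1 = ((-37 - 177*(-63)²) + 26767) + 1 = ((-37 - 177*3969) + 26767) + 1 = ((-37 - 702513) + 26767) + 1 = (-702550 + 26767) + 1 = -675783 + 1 = -675782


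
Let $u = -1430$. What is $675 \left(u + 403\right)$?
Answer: $-693225$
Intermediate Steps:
$675 \left(u + 403\right) = 675 \left(-1430 + 403\right) = 675 \left(-1027\right) = -693225$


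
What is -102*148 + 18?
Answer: -15078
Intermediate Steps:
-102*148 + 18 = -15096 + 18 = -15078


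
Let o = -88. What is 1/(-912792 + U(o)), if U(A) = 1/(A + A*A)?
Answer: -7656/6988335551 ≈ -1.0955e-6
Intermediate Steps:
U(A) = 1/(A + A²)
1/(-912792 + U(o)) = 1/(-912792 + 1/((-88)*(1 - 88))) = 1/(-912792 - 1/88/(-87)) = 1/(-912792 - 1/88*(-1/87)) = 1/(-912792 + 1/7656) = 1/(-6988335551/7656) = -7656/6988335551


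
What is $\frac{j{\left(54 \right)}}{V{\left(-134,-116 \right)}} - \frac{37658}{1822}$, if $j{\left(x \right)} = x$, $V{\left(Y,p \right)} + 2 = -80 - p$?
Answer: $- \frac{295496}{15487} \approx -19.08$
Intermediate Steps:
$V{\left(Y,p \right)} = -82 - p$ ($V{\left(Y,p \right)} = -2 - \left(80 + p\right) = -82 - p$)
$\frac{j{\left(54 \right)}}{V{\left(-134,-116 \right)}} - \frac{37658}{1822} = \frac{54}{-82 - -116} - \frac{37658}{1822} = \frac{54}{-82 + 116} - \frac{18829}{911} = \frac{54}{34} - \frac{18829}{911} = 54 \cdot \frac{1}{34} - \frac{18829}{911} = \frac{27}{17} - \frac{18829}{911} = - \frac{295496}{15487}$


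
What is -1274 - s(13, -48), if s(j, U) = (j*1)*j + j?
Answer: -1456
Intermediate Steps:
s(j, U) = j + j² (s(j, U) = j*j + j = j² + j = j + j²)
-1274 - s(13, -48) = -1274 - 13*(1 + 13) = -1274 - 13*14 = -1274 - 1*182 = -1274 - 182 = -1456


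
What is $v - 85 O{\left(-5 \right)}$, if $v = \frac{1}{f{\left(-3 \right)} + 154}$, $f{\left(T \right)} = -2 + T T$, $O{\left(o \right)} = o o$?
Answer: $- \frac{342124}{161} \approx -2125.0$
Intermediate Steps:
$O{\left(o \right)} = o^{2}$
$f{\left(T \right)} = -2 + T^{2}$
$v = \frac{1}{161}$ ($v = \frac{1}{\left(-2 + \left(-3\right)^{2}\right) + 154} = \frac{1}{\left(-2 + 9\right) + 154} = \frac{1}{7 + 154} = \frac{1}{161} \approx 0.0062112$)
$v - 85 O{\left(-5 \right)} = \frac{1}{161} - 85 \left(-5\right)^{2} = \frac{1}{161} - 2125 = - \frac{342124}{161}$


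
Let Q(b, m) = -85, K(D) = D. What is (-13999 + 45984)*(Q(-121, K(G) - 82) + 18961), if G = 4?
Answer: 603748860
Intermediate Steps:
(-13999 + 45984)*(Q(-121, K(G) - 82) + 18961) = (-13999 + 45984)*(-85 + 18961) = 31985*18876 = 603748860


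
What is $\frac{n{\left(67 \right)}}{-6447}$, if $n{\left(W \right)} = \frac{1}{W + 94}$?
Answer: $- \frac{1}{1037967} \approx -9.6342 \cdot 10^{-7}$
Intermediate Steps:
$n{\left(W \right)} = \frac{1}{94 + W}$
$\frac{n{\left(67 \right)}}{-6447} = \frac{1}{\left(94 + 67\right) \left(-6447\right)} = \frac{1}{161} \left(- \frac{1}{6447}\right) = - \frac{1}{1037967}$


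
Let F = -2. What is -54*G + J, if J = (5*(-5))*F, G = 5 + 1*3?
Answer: -382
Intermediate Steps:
G = 8 (G = 5 + 3 = 8)
J = 50 (J = (5*(-5))*(-2) = -25*(-2) = 50)
-54*G + J = -54*8 + 50 = -432 + 50 = -382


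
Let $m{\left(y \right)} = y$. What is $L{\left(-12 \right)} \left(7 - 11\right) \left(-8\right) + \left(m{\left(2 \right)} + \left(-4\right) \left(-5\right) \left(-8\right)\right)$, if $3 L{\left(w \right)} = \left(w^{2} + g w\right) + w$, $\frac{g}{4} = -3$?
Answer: $2786$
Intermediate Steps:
$g = -12$ ($g = 4 \left(-3\right) = -12$)
$L{\left(w \right)} = - \frac{11 w}{3} + \frac{w^{2}}{3}$ ($L{\left(w \right)} = \frac{\left(w^{2} - 12 w\right) + w}{3} = \frac{w^{2} - 11 w}{3} = - \frac{11 w}{3} + \frac{w^{2}}{3}$)
$L{\left(-12 \right)} \left(7 - 11\right) \left(-8\right) + \left(m{\left(2 \right)} + \left(-4\right) \left(-5\right) \left(-8\right)\right) = \frac{1}{3} \left(-12\right) \left(-11 - 12\right) \left(7 - 11\right) \left(-8\right) + \left(2 + \left(-4\right) \left(-5\right) \left(-8\right)\right) = \frac{1}{3} \left(-12\right) \left(-23\right) \left(\left(-4\right) \left(-8\right)\right) + \left(2 + 20 \left(-8\right)\right) = 92 \cdot 32 + \left(2 - 160\right) = 2944 - 158 = 2786$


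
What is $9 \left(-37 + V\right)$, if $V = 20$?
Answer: $-153$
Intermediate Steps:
$9 \left(-37 + V\right) = 9 \left(-37 + 20\right) = 9 \left(-17\right) = -153$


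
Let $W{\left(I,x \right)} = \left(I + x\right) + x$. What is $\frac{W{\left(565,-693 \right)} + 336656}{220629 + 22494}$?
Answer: $\frac{111945}{81041} \approx 1.3813$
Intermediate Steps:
$W{\left(I,x \right)} = I + 2 x$
$\frac{W{\left(565,-693 \right)} + 336656}{220629 + 22494} = \frac{\left(565 + 2 \left(-693\right)\right) + 336656}{220629 + 22494} = \frac{\left(565 - 1386\right) + 336656}{243123} = \left(-821 + 336656\right) \frac{1}{243123} = 335835 \cdot \frac{1}{243123} = \frac{111945}{81041}$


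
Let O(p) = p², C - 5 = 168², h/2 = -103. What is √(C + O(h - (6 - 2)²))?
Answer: √77513 ≈ 278.41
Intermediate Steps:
h = -206 (h = 2*(-103) = -206)
C = 28229 (C = 5 + 168² = 5 + 28224 = 28229)
√(C + O(h - (6 - 2)²)) = √(28229 + (-206 - (6 - 2)²)²) = √(28229 + (-206 - 1*4²)²) = √(28229 + (-206 - 1*16)²) = √(28229 + (-206 - 16)²) = √(28229 + (-222)²) = √(28229 + 49284) = √77513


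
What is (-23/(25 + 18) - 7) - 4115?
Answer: -177269/43 ≈ -4122.5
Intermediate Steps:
(-23/(25 + 18) - 7) - 4115 = (-23/43 - 7) - 4115 = -324/43 - 4115 = -177269/43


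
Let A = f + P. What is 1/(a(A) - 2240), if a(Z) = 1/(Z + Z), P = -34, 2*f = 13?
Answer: -55/123201 ≈ -0.00044642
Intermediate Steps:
f = 13/2 (f = (½)*13 = 13/2 ≈ 6.5000)
A = -55/2 (A = 13/2 - 34 = -55/2 ≈ -27.500)
a(Z) = 1/(2*Z)
1/(a(A) - 2240) = 1/(1/(2*(-55/2)) - 2240) = 1/((½)*(-2/55) - 2240) = 1/(-1/55 - 2240) = 1/(-123201/55) = -55/123201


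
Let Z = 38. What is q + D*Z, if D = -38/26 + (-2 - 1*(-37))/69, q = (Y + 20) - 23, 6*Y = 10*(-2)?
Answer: -38209/897 ≈ -42.596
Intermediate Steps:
Y = -10/3 (Y = (10*(-2))/6 = (1/6)*(-20) = -10/3 ≈ -3.3333)
q = -19/3 (q = (-10/3 + 20) - 23 = 50/3 - 23 = -19/3 ≈ -6.3333)
D = -856/897 (D = -38*1/26 + (-2 + 37)*(1/69) = -19/13 + 35*(1/69) = -19/13 + 35/69 = -856/897 ≈ -0.95429)
q + D*Z = -19/3 - 856/897*38 = -19/3 - 32528/897 = -38209/897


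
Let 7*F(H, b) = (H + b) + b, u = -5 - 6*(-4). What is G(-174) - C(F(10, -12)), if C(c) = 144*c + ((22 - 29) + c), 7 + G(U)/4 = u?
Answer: 345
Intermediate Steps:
u = 19 (u = -5 + 24 = 19)
G(U) = 48 (G(U) = -28 + 4*19 = -28 + 76 = 48)
F(H, b) = H/7 + 2*b/7 (F(H, b) = ((H + b) + b)/7 = (H + 2*b)/7 = H/7 + 2*b/7)
C(c) = -7 + 145*c (C(c) = 144*c + (-7 + c) = -7 + 145*c)
G(-174) - C(F(10, -12)) = 48 - (-7 + 145*((⅐)*10 + (2/7)*(-12))) = 48 - (-7 + 145*(10/7 - 24/7)) = 48 - (-7 + 145*(-2)) = 48 - (-7 - 290) = 48 - 1*(-297) = 48 + 297 = 345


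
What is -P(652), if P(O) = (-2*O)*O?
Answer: 850208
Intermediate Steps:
P(O) = -2*O**2
-P(652) = -(-2)*652**2 = -(-2)*425104 = -1*(-850208) = 850208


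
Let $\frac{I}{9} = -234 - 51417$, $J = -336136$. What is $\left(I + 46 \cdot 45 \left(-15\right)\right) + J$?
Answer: $-832045$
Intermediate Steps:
$I = -464859$ ($I = 9 \left(-234 - 51417\right) = 9 \left(-51651\right) = -464859$)
$\left(I + 46 \cdot 45 \left(-15\right)\right) + J = \left(-464859 + 46 \cdot 45 \left(-15\right)\right) - 336136 = \left(-464859 + 2070 \left(-15\right)\right) - 336136 = \left(-464859 - 31050\right) - 336136 = -495909 - 336136 = -832045$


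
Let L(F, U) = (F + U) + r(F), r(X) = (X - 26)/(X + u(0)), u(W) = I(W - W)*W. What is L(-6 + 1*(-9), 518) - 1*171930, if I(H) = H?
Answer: -2571364/15 ≈ -1.7142e+5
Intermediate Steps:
u(W) = 0 (u(W) = (W - W)*W = 0*W = 0)
r(X) = (-26 + X)/X (r(X) = (X - 26)/(X + 0) = (-26 + X)/X)
L(F, U) = F + U + (-26 + F)/F (L(F, U) = (F + U) + (-26 + F)/F = F + U + (-26 + F)/F)
L(-6 + 1*(-9), 518) - 1*171930 = (1 + (-6 + 1*(-9)) + 518 - 26/(-6 + 1*(-9))) - 1*171930 = (1 + (-6 - 9) + 518 - 26/(-6 - 9)) - 171930 = (1 - 15 + 518 - 26/(-15)) - 171930 = (1 - 15 + 518 - 26*(-1/15)) - 171930 = (1 - 15 + 518 + 26/15) - 171930 = 7586/15 - 171930 = -2571364/15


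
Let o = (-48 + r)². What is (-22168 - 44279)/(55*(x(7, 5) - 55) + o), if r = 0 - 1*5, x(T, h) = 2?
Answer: 66447/106 ≈ 626.86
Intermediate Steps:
r = -5 (r = 0 - 5 = -5)
o = 2809 (o = (-48 - 5)² = (-53)² = 2809)
(-22168 - 44279)/(55*(x(7, 5) - 55) + o) = (-22168 - 44279)/(55*(2 - 55) + 2809) = -66447/(55*(-53) + 2809) = -66447/(-2915 + 2809) = -66447/(-106) = -66447*(-1/106) = 66447/106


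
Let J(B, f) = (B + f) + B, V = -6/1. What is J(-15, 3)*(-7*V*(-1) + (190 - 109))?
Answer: -1053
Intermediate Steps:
V = -6 (V = -6*1 = -6)
J(B, f) = f + 2*B
J(-15, 3)*(-7*V*(-1) + (190 - 109)) = (3 + 2*(-15))*(-7*(-6)*(-1) + (190 - 109)) = (3 - 30)*(42*(-1) + 81) = -27*(-42 + 81) = -27*39 = -1053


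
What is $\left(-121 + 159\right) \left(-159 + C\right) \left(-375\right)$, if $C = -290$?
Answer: $6398250$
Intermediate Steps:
$\left(-121 + 159\right) \left(-159 + C\right) \left(-375\right) = \left(-121 + 159\right) \left(-159 - 290\right) \left(-375\right) = 38 \left(-449\right) \left(-375\right) = \left(-17062\right) \left(-375\right) = 6398250$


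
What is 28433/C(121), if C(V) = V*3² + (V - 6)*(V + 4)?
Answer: 28433/15464 ≈ 1.8387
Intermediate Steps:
C(V) = 9*V + (-6 + V)*(4 + V) (C(V) = V*9 + (-6 + V)*(4 + V) = 9*V + (-6 + V)*(4 + V))
28433/C(121) = 28433/(-24 + 121² + 7*121) = 28433/(-24 + 14641 + 847) = 28433/15464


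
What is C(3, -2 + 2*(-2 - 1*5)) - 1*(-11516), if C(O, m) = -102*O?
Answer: 11210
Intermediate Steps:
C(3, -2 + 2*(-2 - 1*5)) - 1*(-11516) = -102*3 - 1*(-11516) = -306 + 11516 = 11210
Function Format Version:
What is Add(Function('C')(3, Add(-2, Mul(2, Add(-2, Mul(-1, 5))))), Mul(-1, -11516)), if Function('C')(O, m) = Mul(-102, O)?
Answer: 11210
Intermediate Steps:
Add(Function('C')(3, Add(-2, Mul(2, Add(-2, Mul(-1, 5))))), Mul(-1, -11516)) = Add(Mul(-102, 3), Mul(-1, -11516)) = Add(-306, 11516) = 11210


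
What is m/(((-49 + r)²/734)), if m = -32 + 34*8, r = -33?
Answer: 44040/1681 ≈ 26.199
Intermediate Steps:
m = 240 (m = -32 + 272 = 240)
m/(((-49 + r)²/734)) = 240/(((-49 - 33)²/734)) = 240/(((-82)²*(1/734))) = 240/((6724*(1/734))) = 240/(3362/367) = 240*(367/3362) = 44040/1681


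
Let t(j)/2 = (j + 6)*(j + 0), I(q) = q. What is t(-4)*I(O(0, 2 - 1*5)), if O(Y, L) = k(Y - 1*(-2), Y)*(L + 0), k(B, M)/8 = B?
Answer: 768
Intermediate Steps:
k(B, M) = 8*B
O(Y, L) = L*(16 + 8*Y) (O(Y, L) = (8*(Y - 1*(-2)))*(L + 0) = (8*(Y + 2))*L = (8*(2 + Y))*L = (16 + 8*Y)*L = L*(16 + 8*Y))
t(j) = 2*j*(6 + j) (t(j) = 2*((j + 6)*(j + 0)) = 2*((6 + j)*j) = 2*(j*(6 + j)) = 2*j*(6 + j))
t(-4)*I(O(0, 2 - 1*5)) = (2*(-4)*(6 - 4))*(8*(2 - 1*5)*(2 + 0)) = (2*(-4)*2)*(8*(2 - 5)*2) = -128*(-3)*2 = -16*(-48) = 768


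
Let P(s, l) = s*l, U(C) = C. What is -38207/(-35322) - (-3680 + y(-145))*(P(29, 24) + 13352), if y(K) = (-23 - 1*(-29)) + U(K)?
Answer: 1895001036671/35322 ≈ 5.3649e+7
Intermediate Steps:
P(s, l) = l*s
y(K) = 6 + K (y(K) = (-23 - 1*(-29)) + K = (-23 + 29) + K = 6 + K)
-38207/(-35322) - (-3680 + y(-145))*(P(29, 24) + 13352) = -38207/(-35322) - (-3680 + (6 - 145))*(24*29 + 13352) = -38207*(-1/35322) - (-3680 - 139)*(696 + 13352) = 38207/35322 - (-3819)*14048 = 38207/35322 - 1*(-53649312) = 38207/35322 + 53649312 = 1895001036671/35322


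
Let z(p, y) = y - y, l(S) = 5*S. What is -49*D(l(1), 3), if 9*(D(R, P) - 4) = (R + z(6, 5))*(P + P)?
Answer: -1078/3 ≈ -359.33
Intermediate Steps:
z(p, y) = 0
D(R, P) = 4 + 2*P*R/9 (D(R, P) = 4 + ((R + 0)*(P + P))/9 = 4 + (R*(2*P))/9 = 4 + (2*P*R)/9 = 4 + 2*P*R/9)
-49*D(l(1), 3) = -49*(4 + (2/9)*3*(5*1)) = -49*(4 + (2/9)*3*5) = -49*(4 + 10/3) = -49*22/3 = -1078/3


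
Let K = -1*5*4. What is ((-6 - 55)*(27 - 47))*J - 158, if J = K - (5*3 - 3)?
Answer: -39198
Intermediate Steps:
K = -20 (K = -5*4 = -20)
J = -32 (J = -20 - (5*3 - 3) = -20 - (15 - 3) = -20 - 1*12 = -20 - 12 = -32)
((-6 - 55)*(27 - 47))*J - 158 = ((-6 - 55)*(27 - 47))*(-32) - 158 = -61*(-20)*(-32) - 158 = 1220*(-32) - 158 = -39040 - 158 = -39198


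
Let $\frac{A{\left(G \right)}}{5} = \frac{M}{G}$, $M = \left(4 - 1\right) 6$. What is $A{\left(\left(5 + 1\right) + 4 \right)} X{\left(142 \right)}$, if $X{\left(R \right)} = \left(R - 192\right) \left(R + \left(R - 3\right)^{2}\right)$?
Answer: $-8758350$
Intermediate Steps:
$M = 18$ ($M = 3 \cdot 6 = 18$)
$A{\left(G \right)} = \frac{90}{G}$ ($A{\left(G \right)} = 5 \frac{18}{G} = \frac{90}{G}$)
$X{\left(R \right)} = \left(-192 + R\right) \left(R + \left(-3 + R\right)^{2}\right)$
$A{\left(\left(5 + 1\right) + 4 \right)} X{\left(142 \right)} = \frac{90}{\left(5 + 1\right) + 4} \left(-1728 + 142^{3} - 197 \cdot 142^{2} + 969 \cdot 142\right) = \frac{90}{6 + 4} \left(-1728 + 2863288 - 3972308 + 137598\right) = \frac{90}{10} \left(-1728 + 2863288 - 3972308 + 137598\right) = 90 \cdot \frac{1}{10} \left(-973150\right) = 9 \left(-973150\right) = -8758350$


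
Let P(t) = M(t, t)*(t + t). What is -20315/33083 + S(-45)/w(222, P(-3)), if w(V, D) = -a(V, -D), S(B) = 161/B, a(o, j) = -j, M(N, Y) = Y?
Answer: -11128787/26797230 ≈ -0.41530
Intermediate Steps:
P(t) = 2*t**2 (P(t) = t*(t + t) = t*(2*t) = 2*t**2)
w(V, D) = -D (w(V, D) = -(-1)*(-D) = -D)
-20315/33083 + S(-45)/w(222, P(-3)) = -20315/33083 + (161/(-45))/((-2*(-3)**2)) = -20315*1/33083 + (161*(-1/45))/((-2*9)) = -20315/33083 - 161/(45*((-1*18))) = -20315/33083 - 161/45/(-18) = -20315/33083 - 161/45*(-1/18) = -20315/33083 + 161/810 = -11128787/26797230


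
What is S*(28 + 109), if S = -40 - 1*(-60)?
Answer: 2740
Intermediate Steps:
S = 20 (S = -40 + 60 = 20)
S*(28 + 109) = 20*(28 + 109) = 20*137 = 2740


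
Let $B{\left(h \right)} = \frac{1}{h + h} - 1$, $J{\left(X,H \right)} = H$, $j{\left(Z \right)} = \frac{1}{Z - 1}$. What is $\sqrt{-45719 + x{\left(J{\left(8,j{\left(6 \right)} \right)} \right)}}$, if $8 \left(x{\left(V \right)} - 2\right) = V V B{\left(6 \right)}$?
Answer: $\frac{i \sqrt{658324866}}{120} \approx 213.82 i$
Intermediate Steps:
$j{\left(Z \right)} = \frac{1}{-1 + Z}$
$B{\left(h \right)} = -1 + \frac{1}{2 h}$ ($B{\left(h \right)} = \frac{1}{2 h} - 1 = -1 + \frac{1}{2 h}$)
$x{\left(V \right)} = 2 - \frac{11 V^{2}}{96}$ ($x{\left(V \right)} = 2 + \frac{V V \frac{\frac{1}{2} - 6}{6}}{8} = 2 + \frac{V^{2} \frac{\frac{1}{2} - 6}{6}}{8} = 2 + \frac{V^{2} \cdot \frac{1}{6} \left(- \frac{11}{2}\right)}{8} = 2 + \frac{V^{2} \left(- \frac{11}{12}\right)}{8} = 2 + \frac{\left(- \frac{11}{12}\right) V^{2}}{8} = 2 - \frac{11 V^{2}}{96}$)
$\sqrt{-45719 + x{\left(J{\left(8,j{\left(6 \right)} \right)} \right)}} = \sqrt{-45719 + \left(2 - \frac{11 \left(\frac{1}{-1 + 6}\right)^{2}}{96}\right)} = \sqrt{-45719 + \left(2 - \frac{11 \left(\frac{1}{5}\right)^{2}}{96}\right)} = \sqrt{-45719 + \left(2 - \frac{11}{96 \cdot 25}\right)} = \sqrt{-45719 + \left(2 - \frac{11}{2400}\right)} = \sqrt{-45719 + \frac{4789}{2400}} = \sqrt{- \frac{109720811}{2400}} = \frac{i \sqrt{658324866}}{120}$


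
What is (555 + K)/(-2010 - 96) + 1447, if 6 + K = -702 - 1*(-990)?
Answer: 112835/78 ≈ 1446.6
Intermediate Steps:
K = 282 (K = -6 + (-702 - 1*(-990)) = -6 + (-702 + 990) = -6 + 288 = 282)
(555 + K)/(-2010 - 96) + 1447 = (555 + 282)/(-2010 - 96) + 1447 = 837/(-2106) + 1447 = 837*(-1/2106) + 1447 = -31/78 + 1447 = 112835/78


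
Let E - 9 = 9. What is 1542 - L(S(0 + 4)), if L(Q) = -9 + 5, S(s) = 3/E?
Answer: 1546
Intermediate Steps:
E = 18 (E = 9 + 9 = 18)
S(s) = ⅙ (S(s) = 3/18 = 3*(1/18) = ⅙)
L(Q) = -4
1542 - L(S(0 + 4)) = 1542 - 1*(-4) = 1542 + 4 = 1546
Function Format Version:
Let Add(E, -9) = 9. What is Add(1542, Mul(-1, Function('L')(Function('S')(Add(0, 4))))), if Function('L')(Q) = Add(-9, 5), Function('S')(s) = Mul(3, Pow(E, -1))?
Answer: 1546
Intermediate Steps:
E = 18 (E = Add(9, 9) = 18)
Function('S')(s) = Rational(1, 6) (Function('S')(s) = Mul(3, Pow(18, -1)) = Mul(3, Rational(1, 18)) = Rational(1, 6))
Function('L')(Q) = -4
Add(1542, Mul(-1, Function('L')(Function('S')(Add(0, 4))))) = Add(1542, Mul(-1, -4)) = Add(1542, 4) = 1546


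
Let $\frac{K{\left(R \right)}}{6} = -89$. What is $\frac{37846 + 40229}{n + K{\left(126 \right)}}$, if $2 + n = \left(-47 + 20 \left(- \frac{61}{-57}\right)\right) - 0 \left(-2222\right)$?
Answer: $- \frac{4450275}{32011} \approx -139.02$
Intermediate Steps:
$K{\left(R \right)} = -534$ ($K{\left(R \right)} = 6 \left(-89\right) = -534$)
$n = - \frac{1573}{57}$ ($n = -2 - \left(47 - - \frac{1220}{-57}\right) = -2 - \left(47 - 20 \left(\left(-61\right) \left(- \frac{1}{57}\right)\right)\right) = -2 + \left(\left(-47 + 20 \cdot \frac{61}{57}\right) + 0\right) = -2 + \left(\left(-47 + \frac{1220}{57}\right) + 0\right) = -2 + \left(- \frac{1459}{57} + 0\right) = -2 - \frac{1459}{57} = - \frac{1573}{57} \approx -27.596$)
$\frac{37846 + 40229}{n + K{\left(126 \right)}} = \frac{37846 + 40229}{- \frac{1573}{57} - 534} = \frac{78075}{- \frac{32011}{57}} = 78075 \left(- \frac{57}{32011}\right) = - \frac{4450275}{32011}$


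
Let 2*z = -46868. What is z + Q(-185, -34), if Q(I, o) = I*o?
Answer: -17144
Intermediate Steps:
z = -23434 (z = (1/2)*(-46868) = -23434)
z + Q(-185, -34) = -23434 - 185*(-34) = -23434 + 6290 = -17144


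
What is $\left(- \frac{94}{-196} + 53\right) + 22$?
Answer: $\frac{7397}{98} \approx 75.48$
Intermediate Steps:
$\left(- \frac{94}{-196} + 53\right) + 22 = \left(\left(-94\right) \left(- \frac{1}{196}\right) + 53\right) + 22 = \left(\frac{47}{98} + 53\right) + 22 = \frac{5241}{98} + 22 = \frac{7397}{98}$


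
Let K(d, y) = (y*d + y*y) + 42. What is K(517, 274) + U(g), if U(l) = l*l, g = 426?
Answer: 398252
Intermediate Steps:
U(l) = l²
K(d, y) = 42 + y² + d*y (K(d, y) = (d*y + y²) + 42 = (y² + d*y) + 42 = 42 + y² + d*y)
K(517, 274) + U(g) = (42 + 274² + 517*274) + 426² = (42 + 75076 + 141658) + 181476 = 216776 + 181476 = 398252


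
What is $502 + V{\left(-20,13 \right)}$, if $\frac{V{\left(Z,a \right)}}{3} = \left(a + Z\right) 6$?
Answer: $376$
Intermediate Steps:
$V{\left(Z,a \right)} = 18 Z + 18 a$ ($V{\left(Z,a \right)} = 3 \left(a + Z\right) 6 = 3 \left(Z + a\right) 6 = 3 \left(6 Z + 6 a\right) = 18 Z + 18 a$)
$502 + V{\left(-20,13 \right)} = 502 + \left(18 \left(-20\right) + 18 \cdot 13\right) = 502 + \left(-360 + 234\right) = 502 - 126 = 376$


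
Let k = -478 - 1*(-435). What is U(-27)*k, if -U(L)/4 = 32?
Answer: 5504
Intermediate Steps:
U(L) = -128 (U(L) = -4*32 = -128)
k = -43 (k = -478 + 435 = -43)
U(-27)*k = -128*(-43) = 5504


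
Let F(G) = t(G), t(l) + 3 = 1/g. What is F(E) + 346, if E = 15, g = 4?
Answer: 1373/4 ≈ 343.25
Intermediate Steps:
t(l) = -11/4 (t(l) = -3 + 1/4 = -11/4)
F(G) = -11/4
F(E) + 346 = -11/4 + 346 = 1373/4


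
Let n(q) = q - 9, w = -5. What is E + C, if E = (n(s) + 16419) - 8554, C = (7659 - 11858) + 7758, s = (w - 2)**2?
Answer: 11464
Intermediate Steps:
s = 49 (s = (-5 - 2)**2 = (-7)**2 = 49)
C = 3559 (C = -4199 + 7758 = 3559)
n(q) = -9 + q
E = 7905 (E = ((-9 + 49) + 16419) - 8554 = (40 + 16419) - 8554 = 16459 - 8554 = 7905)
E + C = 7905 + 3559 = 11464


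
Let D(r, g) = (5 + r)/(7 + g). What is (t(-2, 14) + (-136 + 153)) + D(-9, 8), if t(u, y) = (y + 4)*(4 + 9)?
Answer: 3761/15 ≈ 250.73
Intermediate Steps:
D(r, g) = (5 + r)/(7 + g)
t(u, y) = 52 + 13*y (t(u, y) = (4 + y)*13 = 52 + 13*y)
(t(-2, 14) + (-136 + 153)) + D(-9, 8) = ((52 + 13*14) + (-136 + 153)) + (5 - 9)/(7 + 8) = ((52 + 182) + 17) - 4/15 = (234 + 17) + (1/15)*(-4) = 251 - 4/15 = 3761/15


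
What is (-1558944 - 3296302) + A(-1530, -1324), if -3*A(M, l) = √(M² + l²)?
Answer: -4855246 - 2*√1023469/3 ≈ -4.8559e+6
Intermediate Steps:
A(M, l) = -√(M² + l²)/3
(-1558944 - 3296302) + A(-1530, -1324) = (-1558944 - 3296302) - √((-1530)² + (-1324)²)/3 = -4855246 - √(2340900 + 1752976)/3 = -4855246 - 2*√1023469/3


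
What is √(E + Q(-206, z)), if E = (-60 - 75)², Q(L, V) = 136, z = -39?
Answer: √18361 ≈ 135.50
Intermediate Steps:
E = 18225 (E = (-135)² = 18225)
√(E + Q(-206, z)) = √(18225 + 136) = √18361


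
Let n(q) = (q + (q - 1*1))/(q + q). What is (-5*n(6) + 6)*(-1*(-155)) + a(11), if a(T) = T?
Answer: 2767/12 ≈ 230.58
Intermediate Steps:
n(q) = (-1 + 2*q)/(2*q) (n(q) = (q + (q - 1))/((2*q)) = (q + (-1 + q))*(1/(2*q)) = (-1 + 2*q)*(1/(2*q)) = (-1 + 2*q)/(2*q))
(-5*n(6) + 6)*(-1*(-155)) + a(11) = (-5*(-1/2 + 6)/6 + 6)*(-1*(-155)) + 11 = (-5*11/(6*2) + 6)*155 + 11 = (-5*11/12 + 6)*155 + 11 = (-55/12 + 6)*155 + 11 = (17/12)*155 + 11 = 2635/12 + 11 = 2767/12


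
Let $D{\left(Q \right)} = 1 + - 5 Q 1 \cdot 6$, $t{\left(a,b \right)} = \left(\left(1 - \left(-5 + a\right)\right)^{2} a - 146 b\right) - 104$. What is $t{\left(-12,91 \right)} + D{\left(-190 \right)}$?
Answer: $-11577$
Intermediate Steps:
$t{\left(a,b \right)} = -104 - 146 b + a \left(6 - a\right)^{2}$ ($t{\left(a,b \right)} = \left(\left(6 - a\right)^{2} a - 146 b\right) - 104 = \left(a \left(6 - a\right)^{2} - 146 b\right) - 104 = \left(- 146 b + a \left(6 - a\right)^{2}\right) - 104 = -104 - 146 b + a \left(6 - a\right)^{2}$)
$D{\left(Q \right)} = 1 - 30 Q$ ($D{\left(Q \right)} = 1 + - 5 Q 6 = 1 - 30 Q$)
$t{\left(-12,91 \right)} + D{\left(-190 \right)} = \left(-104 - 13286 - 12 \left(-6 - 12\right)^{2}\right) + \left(1 - -5700\right) = \left(-104 - 13286 - 12 \left(-18\right)^{2}\right) + \left(1 + 5700\right) = \left(-104 - 13286 - 3888\right) + 5701 = -17278 + 5701 = -11577$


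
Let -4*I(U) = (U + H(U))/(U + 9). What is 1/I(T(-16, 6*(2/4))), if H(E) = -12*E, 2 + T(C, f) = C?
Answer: 2/11 ≈ 0.18182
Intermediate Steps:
T(C, f) = -2 + C
I(U) = 11*U/(4*(9 + U)) (I(U) = -(U - 12*U)/(4*(U + 9)) = -(-11*U)/(4*(9 + U)) = -(-11)*U/(4*(9 + U)) = 11*U/(4*(9 + U)))
1/I(T(-16, 6*(2/4))) = 1/(11*(-2 - 16)/(4*(9 + (-2 - 16)))) = 1/((11/4)*(-18)/(9 - 18)) = 1/((11/4)*(-18)/(-9)) = 1/((11/4)*(-18)*(-⅑)) = 1/(11/2) = 2/11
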